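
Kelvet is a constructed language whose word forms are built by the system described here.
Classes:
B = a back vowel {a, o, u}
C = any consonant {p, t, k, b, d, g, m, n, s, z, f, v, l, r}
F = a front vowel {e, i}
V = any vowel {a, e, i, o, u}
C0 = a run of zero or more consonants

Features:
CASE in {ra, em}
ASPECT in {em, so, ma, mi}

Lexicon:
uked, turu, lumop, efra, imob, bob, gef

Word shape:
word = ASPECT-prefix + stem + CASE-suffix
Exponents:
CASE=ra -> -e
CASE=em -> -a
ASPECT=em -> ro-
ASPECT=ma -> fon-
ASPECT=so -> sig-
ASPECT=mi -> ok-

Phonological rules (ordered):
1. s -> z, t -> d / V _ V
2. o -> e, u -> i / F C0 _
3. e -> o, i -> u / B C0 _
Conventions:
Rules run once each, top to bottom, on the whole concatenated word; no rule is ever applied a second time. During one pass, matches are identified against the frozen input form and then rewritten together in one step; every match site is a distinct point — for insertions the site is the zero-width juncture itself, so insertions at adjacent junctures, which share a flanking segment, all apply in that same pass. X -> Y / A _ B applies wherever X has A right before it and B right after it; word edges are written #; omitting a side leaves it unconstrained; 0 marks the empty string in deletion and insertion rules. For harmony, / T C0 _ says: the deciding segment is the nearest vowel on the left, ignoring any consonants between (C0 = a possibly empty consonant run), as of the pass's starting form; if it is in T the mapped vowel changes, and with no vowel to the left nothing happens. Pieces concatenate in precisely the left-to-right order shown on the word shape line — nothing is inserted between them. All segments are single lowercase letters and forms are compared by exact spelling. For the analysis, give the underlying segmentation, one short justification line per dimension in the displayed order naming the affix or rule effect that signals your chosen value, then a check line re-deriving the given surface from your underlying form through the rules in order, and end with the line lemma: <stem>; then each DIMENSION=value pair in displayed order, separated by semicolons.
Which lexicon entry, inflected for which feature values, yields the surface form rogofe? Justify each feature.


underlying: ro-gef-e
CASE=ra - signalled by the affix -e
ASPECT=em - signalled by the affix ro-
check: rogefe -> rogefe -> rogefe -> rogofe
lemma: gef; CASE=ra; ASPECT=em


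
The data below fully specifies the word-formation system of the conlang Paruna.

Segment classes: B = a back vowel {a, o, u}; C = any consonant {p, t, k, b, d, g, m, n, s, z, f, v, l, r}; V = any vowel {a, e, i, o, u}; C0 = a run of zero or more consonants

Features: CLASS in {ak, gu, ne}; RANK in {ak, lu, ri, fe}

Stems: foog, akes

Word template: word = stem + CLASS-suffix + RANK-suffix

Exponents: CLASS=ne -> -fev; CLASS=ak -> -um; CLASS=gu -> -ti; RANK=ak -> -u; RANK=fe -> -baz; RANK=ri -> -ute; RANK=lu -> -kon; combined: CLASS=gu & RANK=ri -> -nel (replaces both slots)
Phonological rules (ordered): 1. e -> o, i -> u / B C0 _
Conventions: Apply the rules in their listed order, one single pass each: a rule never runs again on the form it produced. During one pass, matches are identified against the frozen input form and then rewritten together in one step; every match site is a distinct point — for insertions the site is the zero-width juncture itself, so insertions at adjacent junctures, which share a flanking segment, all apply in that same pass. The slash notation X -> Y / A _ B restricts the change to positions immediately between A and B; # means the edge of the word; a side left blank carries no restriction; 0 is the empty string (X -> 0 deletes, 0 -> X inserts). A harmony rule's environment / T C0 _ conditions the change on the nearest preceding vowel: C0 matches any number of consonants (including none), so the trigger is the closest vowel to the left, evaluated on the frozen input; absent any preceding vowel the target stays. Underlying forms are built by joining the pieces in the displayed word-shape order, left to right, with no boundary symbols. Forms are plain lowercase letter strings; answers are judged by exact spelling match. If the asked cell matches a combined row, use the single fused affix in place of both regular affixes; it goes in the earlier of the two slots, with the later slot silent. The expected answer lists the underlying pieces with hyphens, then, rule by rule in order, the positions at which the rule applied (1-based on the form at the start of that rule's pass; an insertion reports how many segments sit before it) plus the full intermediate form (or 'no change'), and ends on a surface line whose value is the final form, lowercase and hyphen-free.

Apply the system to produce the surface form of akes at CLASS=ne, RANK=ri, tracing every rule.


underlying: akes-fev-ute
1. e -> o, i -> u / B C0 _: fires at position(s) 3, 10: akosfevuto
surface: akosfevuto


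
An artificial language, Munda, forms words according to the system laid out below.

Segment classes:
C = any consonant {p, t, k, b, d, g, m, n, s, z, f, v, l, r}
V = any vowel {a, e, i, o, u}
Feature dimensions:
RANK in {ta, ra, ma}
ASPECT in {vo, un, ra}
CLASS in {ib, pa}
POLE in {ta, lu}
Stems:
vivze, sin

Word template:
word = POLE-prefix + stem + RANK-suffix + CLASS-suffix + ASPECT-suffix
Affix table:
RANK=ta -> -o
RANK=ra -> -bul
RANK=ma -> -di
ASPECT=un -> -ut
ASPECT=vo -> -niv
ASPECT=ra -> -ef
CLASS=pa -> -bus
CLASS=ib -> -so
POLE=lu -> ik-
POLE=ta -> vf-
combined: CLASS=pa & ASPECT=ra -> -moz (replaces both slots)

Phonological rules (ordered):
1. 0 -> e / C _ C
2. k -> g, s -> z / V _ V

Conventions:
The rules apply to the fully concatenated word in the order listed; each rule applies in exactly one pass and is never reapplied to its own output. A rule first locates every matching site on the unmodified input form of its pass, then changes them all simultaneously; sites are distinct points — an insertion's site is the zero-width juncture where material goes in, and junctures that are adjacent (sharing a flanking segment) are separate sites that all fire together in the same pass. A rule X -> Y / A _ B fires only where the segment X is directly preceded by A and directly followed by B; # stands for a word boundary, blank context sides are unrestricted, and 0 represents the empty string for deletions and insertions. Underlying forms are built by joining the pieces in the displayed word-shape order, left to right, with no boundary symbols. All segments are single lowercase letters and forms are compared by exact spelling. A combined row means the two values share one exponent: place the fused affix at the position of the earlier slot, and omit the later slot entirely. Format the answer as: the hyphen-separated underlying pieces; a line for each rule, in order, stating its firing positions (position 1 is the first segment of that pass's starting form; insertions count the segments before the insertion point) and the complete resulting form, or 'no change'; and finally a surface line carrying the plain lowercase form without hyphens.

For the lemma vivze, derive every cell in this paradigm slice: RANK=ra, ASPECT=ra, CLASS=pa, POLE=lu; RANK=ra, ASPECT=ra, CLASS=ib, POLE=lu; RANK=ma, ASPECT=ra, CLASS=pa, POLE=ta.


cell RANK=ra, ASPECT=ra, CLASS=pa, POLE=lu:
underlying: ik-vivze-bul-moz
1. 0 -> e / C _ C: inserts after position(s) 2, 5, 10: ikevivezebulemoz
2. k -> g, s -> z / V _ V: fires at position(s) 2: igevivezebulemoz
surface: igevivezebulemoz

cell RANK=ra, ASPECT=ra, CLASS=ib, POLE=lu:
underlying: ik-vivze-bul-so-ef
1. 0 -> e / C _ C: inserts after position(s) 2, 5, 10: ikevivezebulesoef
2. k -> g, s -> z / V _ V: fires at position(s) 2, 14: igevivezebulezoef
surface: igevivezebulezoef

cell RANK=ma, ASPECT=ra, CLASS=pa, POLE=ta:
underlying: vf-vivze-di-moz
1. 0 -> e / C _ C: inserts after position(s) 1, 2, 5: vefevivezedimoz
2. k -> g, s -> z / V _ V: no change
surface: vefevivezedimoz


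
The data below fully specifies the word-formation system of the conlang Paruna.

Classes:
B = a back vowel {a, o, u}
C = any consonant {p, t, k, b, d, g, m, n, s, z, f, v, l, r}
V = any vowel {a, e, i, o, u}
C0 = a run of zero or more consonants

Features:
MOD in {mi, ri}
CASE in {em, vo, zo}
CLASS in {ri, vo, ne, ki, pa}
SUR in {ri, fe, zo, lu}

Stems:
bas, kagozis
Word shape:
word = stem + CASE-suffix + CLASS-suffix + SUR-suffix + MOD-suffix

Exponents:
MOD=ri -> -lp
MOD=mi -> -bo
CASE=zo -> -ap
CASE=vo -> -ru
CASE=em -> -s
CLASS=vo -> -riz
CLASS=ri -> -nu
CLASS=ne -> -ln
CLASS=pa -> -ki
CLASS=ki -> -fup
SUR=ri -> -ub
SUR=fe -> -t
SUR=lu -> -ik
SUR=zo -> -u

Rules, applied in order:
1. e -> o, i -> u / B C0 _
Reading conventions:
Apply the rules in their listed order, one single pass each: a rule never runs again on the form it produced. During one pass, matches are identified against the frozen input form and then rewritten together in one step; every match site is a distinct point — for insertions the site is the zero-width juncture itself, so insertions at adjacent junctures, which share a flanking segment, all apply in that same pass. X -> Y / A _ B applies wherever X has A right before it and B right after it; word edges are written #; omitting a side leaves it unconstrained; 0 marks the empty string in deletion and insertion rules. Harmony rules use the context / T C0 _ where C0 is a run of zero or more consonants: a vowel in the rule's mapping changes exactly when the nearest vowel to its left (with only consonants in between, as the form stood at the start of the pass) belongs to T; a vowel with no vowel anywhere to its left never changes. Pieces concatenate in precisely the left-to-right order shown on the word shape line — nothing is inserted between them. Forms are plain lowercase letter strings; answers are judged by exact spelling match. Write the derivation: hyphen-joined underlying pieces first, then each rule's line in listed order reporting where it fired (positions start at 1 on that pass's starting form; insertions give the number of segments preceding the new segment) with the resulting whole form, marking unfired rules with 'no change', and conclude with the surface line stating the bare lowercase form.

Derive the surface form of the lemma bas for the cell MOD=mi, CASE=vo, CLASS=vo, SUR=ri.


underlying: bas-ru-riz-ub-bo
1. e -> o, i -> u / B C0 _: fires at position(s) 7: basruruzubbo
surface: basruruzubbo


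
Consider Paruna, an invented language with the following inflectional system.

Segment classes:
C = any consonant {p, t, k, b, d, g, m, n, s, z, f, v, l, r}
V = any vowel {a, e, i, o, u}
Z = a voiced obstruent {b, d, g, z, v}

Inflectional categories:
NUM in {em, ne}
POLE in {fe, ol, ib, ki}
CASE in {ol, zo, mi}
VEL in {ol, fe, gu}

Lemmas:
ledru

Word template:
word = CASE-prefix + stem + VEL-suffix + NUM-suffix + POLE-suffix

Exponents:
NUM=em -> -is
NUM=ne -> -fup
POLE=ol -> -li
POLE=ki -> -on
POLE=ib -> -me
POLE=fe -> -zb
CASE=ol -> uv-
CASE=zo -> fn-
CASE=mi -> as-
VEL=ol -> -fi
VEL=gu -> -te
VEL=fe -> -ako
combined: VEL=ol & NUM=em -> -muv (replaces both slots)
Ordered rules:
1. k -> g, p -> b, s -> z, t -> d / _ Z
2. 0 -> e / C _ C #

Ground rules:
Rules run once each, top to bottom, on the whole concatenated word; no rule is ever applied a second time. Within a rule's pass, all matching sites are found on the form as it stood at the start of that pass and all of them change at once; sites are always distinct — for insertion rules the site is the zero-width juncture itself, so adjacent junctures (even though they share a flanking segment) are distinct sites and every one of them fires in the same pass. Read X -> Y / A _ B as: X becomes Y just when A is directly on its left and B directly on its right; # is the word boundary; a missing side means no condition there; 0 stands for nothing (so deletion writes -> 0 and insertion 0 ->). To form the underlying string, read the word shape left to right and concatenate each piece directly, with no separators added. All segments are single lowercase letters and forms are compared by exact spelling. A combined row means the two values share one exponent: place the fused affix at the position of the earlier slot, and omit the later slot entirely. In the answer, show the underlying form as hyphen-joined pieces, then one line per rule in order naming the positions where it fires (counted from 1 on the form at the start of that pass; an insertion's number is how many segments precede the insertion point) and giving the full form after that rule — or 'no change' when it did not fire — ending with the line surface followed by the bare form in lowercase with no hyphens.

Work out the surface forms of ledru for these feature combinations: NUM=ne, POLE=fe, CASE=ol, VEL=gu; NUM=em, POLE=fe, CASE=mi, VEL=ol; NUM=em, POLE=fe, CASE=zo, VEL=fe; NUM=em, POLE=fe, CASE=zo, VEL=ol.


cell NUM=ne, POLE=fe, CASE=ol, VEL=gu:
underlying: uv-ledru-te-fup-zb
1. k -> g, p -> b, s -> z, t -> d / _ Z: fires at position(s) 12: uvledrutefubzb
2. 0 -> e / C _ C #: inserts after position(s) 13: uvledrutefubzeb
surface: uvledrutefubzeb

cell NUM=em, POLE=fe, CASE=mi, VEL=ol:
underlying: as-ledru-muv-zb
1. k -> g, p -> b, s -> z, t -> d / _ Z: no change
2. 0 -> e / C _ C #: inserts after position(s) 11: asledrumuvzeb
surface: asledrumuvzeb

cell NUM=em, POLE=fe, CASE=zo, VEL=fe:
underlying: fn-ledru-ako-is-zb
1. k -> g, p -> b, s -> z, t -> d / _ Z: fires at position(s) 12: fnledruakoizzb
2. 0 -> e / C _ C #: inserts after position(s) 13: fnledruakoizzeb
surface: fnledruakoizzeb

cell NUM=em, POLE=fe, CASE=zo, VEL=ol:
underlying: fn-ledru-muv-zb
1. k -> g, p -> b, s -> z, t -> d / _ Z: no change
2. 0 -> e / C _ C #: inserts after position(s) 11: fnledrumuvzeb
surface: fnledrumuvzeb


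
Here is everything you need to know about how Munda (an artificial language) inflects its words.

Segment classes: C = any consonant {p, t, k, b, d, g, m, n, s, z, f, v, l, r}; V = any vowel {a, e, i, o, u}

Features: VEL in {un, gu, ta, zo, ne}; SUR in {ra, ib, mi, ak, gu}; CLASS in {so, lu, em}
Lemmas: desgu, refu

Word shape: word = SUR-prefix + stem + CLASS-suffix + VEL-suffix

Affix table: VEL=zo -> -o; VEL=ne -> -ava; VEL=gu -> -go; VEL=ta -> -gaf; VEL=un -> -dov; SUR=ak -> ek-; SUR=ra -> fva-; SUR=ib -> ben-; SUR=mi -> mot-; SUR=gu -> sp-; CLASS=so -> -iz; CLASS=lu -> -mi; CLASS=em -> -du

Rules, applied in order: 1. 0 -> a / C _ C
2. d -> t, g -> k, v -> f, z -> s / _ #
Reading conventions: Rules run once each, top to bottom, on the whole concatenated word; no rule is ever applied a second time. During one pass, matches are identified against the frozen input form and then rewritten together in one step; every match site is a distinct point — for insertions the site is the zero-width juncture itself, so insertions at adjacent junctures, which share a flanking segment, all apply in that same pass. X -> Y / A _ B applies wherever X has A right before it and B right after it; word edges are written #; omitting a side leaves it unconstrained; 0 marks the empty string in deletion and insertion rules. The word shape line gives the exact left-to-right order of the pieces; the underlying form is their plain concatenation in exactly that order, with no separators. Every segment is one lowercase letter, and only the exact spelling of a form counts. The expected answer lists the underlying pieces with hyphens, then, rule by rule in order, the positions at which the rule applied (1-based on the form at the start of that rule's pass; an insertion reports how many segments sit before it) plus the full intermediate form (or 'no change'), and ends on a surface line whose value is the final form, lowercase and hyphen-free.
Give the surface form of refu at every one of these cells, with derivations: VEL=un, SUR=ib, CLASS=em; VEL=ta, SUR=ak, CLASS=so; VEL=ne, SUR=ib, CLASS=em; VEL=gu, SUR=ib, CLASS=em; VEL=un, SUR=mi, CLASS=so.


cell VEL=un, SUR=ib, CLASS=em:
underlying: ben-refu-du-dov
1. 0 -> a / C _ C: inserts after position(s) 3: benarefududov
2. d -> t, g -> k, v -> f, z -> s / _ #: fires at position(s) 13: benarefududof
surface: benarefududof

cell VEL=ta, SUR=ak, CLASS=so:
underlying: ek-refu-iz-gaf
1. 0 -> a / C _ C: inserts after position(s) 2, 8: ekarefuizagaf
2. d -> t, g -> k, v -> f, z -> s / _ #: no change
surface: ekarefuizagaf

cell VEL=ne, SUR=ib, CLASS=em:
underlying: ben-refu-du-ava
1. 0 -> a / C _ C: inserts after position(s) 3: benarefuduava
2. d -> t, g -> k, v -> f, z -> s / _ #: no change
surface: benarefuduava

cell VEL=gu, SUR=ib, CLASS=em:
underlying: ben-refu-du-go
1. 0 -> a / C _ C: inserts after position(s) 3: benarefudugo
2. d -> t, g -> k, v -> f, z -> s / _ #: no change
surface: benarefudugo

cell VEL=un, SUR=mi, CLASS=so:
underlying: mot-refu-iz-dov
1. 0 -> a / C _ C: inserts after position(s) 3, 9: motarefuizadov
2. d -> t, g -> k, v -> f, z -> s / _ #: fires at position(s) 14: motarefuizadof
surface: motarefuizadof


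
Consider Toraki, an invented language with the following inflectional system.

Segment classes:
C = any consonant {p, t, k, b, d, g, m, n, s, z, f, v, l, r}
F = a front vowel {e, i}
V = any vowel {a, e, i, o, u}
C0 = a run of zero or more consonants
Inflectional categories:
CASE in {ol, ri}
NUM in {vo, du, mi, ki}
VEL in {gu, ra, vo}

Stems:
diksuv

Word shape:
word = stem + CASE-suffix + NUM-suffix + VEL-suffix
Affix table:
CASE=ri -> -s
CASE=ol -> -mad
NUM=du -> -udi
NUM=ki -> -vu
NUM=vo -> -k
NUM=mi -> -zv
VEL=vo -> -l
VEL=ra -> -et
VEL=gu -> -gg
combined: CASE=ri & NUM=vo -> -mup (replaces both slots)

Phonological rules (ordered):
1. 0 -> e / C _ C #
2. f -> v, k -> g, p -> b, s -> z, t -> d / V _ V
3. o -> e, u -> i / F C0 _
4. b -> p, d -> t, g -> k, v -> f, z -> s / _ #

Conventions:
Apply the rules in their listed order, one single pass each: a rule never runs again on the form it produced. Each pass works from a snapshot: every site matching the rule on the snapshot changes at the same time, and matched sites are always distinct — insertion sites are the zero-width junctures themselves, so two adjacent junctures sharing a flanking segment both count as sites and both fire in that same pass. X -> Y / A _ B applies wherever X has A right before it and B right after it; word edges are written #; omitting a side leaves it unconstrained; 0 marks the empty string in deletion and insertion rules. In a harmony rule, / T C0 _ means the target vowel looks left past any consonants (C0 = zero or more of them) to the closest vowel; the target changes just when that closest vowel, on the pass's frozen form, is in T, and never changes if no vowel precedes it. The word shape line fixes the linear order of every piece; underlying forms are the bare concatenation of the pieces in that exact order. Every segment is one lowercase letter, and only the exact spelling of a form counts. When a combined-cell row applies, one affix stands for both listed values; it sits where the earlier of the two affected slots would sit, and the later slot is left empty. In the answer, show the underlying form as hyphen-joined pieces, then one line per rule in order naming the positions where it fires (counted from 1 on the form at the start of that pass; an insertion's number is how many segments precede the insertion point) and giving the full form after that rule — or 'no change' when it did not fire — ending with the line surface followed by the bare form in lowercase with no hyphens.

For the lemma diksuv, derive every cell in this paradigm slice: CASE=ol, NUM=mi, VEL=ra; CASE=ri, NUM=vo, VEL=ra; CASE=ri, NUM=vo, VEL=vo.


cell CASE=ol, NUM=mi, VEL=ra:
underlying: diksuv-mad-zv-et
1. 0 -> e / C _ C #: no change
2. f -> v, k -> g, p -> b, s -> z, t -> d / V _ V: no change
3. o -> e, u -> i / F C0 _: fires at position(s) 5: diksivmadzvet
4. b -> p, d -> t, g -> k, v -> f, z -> s / _ #: no change
surface: diksivmadzvet

cell CASE=ri, NUM=vo, VEL=ra:
underlying: diksuv-mup-et
1. 0 -> e / C _ C #: no change
2. f -> v, k -> g, p -> b, s -> z, t -> d / V _ V: fires at position(s) 9: diksuvmubet
3. o -> e, u -> i / F C0 _: fires at position(s) 5: diksivmubet
4. b -> p, d -> t, g -> k, v -> f, z -> s / _ #: no change
surface: diksivmubet

cell CASE=ri, NUM=vo, VEL=vo:
underlying: diksuv-mup-l
1. 0 -> e / C _ C #: inserts after position(s) 9: diksuvmupel
2. f -> v, k -> g, p -> b, s -> z, t -> d / V _ V: fires at position(s) 9: diksuvmubel
3. o -> e, u -> i / F C0 _: fires at position(s) 5: diksivmubel
4. b -> p, d -> t, g -> k, v -> f, z -> s / _ #: no change
surface: diksivmubel


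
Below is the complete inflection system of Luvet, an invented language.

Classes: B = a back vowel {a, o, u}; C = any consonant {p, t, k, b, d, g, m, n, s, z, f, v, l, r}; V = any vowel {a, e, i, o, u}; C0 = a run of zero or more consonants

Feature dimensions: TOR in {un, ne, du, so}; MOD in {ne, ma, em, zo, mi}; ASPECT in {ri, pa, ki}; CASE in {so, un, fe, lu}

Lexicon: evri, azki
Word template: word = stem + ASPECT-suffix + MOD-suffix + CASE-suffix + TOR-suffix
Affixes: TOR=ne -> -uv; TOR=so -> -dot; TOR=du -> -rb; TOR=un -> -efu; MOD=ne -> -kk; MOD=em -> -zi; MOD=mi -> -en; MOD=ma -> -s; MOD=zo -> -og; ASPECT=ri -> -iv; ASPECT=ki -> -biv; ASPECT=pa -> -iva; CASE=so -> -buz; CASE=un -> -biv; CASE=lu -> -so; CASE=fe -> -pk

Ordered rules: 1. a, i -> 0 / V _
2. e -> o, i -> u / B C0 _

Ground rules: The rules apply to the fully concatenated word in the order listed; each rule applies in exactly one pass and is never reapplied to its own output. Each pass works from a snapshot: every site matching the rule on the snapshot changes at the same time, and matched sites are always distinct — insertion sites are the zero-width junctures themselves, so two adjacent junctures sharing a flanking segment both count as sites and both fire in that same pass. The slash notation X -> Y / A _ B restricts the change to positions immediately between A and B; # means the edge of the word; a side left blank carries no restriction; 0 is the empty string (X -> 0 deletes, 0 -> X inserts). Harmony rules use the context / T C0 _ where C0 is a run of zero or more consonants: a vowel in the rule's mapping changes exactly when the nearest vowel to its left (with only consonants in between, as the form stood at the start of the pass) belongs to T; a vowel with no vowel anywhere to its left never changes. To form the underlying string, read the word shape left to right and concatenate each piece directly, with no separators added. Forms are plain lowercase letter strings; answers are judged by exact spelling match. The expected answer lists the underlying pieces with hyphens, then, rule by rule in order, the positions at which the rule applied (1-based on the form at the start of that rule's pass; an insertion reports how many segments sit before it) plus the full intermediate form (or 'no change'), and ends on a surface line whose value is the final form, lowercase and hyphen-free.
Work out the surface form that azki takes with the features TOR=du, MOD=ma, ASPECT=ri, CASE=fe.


underlying: azki-iv-s-pk-rb
1. a, i -> 0 / V _: fires at position(s) 5: azkivspkrb
2. e -> o, i -> u / B C0 _: fires at position(s) 4: azkuvspkrb
surface: azkuvspkrb


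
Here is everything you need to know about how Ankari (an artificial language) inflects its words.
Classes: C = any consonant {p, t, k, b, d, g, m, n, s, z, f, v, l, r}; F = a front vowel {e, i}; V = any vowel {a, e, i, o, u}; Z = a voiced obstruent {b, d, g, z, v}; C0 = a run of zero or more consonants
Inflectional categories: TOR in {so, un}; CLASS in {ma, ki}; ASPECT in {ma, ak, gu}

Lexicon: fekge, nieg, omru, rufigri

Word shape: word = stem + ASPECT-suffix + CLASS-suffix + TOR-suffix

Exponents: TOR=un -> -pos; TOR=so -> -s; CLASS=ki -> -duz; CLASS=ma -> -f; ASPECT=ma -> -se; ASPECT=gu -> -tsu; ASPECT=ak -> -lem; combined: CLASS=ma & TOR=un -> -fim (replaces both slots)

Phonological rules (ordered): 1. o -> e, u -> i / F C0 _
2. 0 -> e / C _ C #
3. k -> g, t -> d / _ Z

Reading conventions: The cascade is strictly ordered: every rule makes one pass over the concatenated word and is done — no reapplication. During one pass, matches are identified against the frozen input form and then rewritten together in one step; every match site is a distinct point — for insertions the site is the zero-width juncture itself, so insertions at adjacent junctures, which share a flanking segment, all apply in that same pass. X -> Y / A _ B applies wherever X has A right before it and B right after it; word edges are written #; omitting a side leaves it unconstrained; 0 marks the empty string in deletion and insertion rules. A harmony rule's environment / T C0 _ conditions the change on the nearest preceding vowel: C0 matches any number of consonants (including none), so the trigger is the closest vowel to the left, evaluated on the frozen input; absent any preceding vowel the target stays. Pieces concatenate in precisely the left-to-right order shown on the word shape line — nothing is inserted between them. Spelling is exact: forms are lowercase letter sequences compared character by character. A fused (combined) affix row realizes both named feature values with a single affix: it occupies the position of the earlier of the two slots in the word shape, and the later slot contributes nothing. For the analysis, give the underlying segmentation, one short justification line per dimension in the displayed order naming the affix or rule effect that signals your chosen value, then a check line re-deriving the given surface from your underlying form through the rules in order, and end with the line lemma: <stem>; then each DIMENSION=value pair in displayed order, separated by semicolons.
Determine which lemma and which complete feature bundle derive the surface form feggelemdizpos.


underlying: fekge-lem-duz-pos
TOR=un - signalled by the affix -pos
CLASS=ki - signalled by the affix -duz
ASPECT=ak - signalled by the affix -lem
check: fekgelemduzpos -> fekgelemdizpos -> fekgelemdizpos -> feggelemdizpos
lemma: fekge; TOR=un; CLASS=ki; ASPECT=ak


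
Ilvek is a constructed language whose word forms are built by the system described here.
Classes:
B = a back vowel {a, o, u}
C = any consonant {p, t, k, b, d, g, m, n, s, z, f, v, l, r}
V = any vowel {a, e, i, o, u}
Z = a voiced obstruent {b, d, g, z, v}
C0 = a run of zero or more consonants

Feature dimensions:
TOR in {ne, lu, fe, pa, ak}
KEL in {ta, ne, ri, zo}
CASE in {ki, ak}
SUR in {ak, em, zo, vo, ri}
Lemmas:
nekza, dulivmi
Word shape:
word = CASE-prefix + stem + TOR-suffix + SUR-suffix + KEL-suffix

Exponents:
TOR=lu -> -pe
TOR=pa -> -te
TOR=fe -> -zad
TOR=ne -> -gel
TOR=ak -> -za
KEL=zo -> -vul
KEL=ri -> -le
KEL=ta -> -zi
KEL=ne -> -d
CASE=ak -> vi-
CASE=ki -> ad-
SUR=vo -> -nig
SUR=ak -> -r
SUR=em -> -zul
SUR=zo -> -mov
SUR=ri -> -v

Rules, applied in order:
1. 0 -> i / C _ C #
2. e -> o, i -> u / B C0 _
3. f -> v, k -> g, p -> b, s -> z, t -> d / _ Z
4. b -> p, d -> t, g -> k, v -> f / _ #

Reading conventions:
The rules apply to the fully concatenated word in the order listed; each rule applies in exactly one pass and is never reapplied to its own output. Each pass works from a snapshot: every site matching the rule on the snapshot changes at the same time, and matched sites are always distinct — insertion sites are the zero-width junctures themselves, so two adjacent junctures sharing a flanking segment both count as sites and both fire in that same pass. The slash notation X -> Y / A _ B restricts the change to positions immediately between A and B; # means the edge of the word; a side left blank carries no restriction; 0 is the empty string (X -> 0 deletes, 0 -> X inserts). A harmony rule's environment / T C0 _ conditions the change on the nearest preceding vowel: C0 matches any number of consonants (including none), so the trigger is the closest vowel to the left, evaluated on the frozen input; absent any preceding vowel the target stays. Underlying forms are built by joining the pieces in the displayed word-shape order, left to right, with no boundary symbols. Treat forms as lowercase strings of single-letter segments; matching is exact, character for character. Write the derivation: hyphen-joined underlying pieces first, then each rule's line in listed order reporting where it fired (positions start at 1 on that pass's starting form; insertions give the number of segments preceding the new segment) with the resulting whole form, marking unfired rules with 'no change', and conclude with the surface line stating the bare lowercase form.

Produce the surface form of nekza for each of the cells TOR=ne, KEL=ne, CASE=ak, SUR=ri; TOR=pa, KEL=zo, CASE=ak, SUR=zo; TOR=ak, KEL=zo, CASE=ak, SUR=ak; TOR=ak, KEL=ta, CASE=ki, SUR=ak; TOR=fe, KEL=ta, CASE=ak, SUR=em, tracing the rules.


cell TOR=ne, KEL=ne, CASE=ak, SUR=ri:
underlying: vi-nekza-gel-v-d
1. 0 -> i / C _ C #: inserts after position(s) 11: vinekzagelvid
2. e -> o, i -> u / B C0 _: fires at position(s) 9: vinekzagolvid
3. f -> v, k -> g, p -> b, s -> z, t -> d / _ Z: fires at position(s) 5: vinegzagolvid
4. b -> p, d -> t, g -> k, v -> f / _ #: fires at position(s) 13: vinegzagolvit
surface: vinegzagolvit

cell TOR=pa, KEL=zo, CASE=ak, SUR=zo:
underlying: vi-nekza-te-mov-vul
1. 0 -> i / C _ C #: no change
2. e -> o, i -> u / B C0 _: fires at position(s) 9: vinekzatomovvul
3. f -> v, k -> g, p -> b, s -> z, t -> d / _ Z: fires at position(s) 5: vinegzatomovvul
4. b -> p, d -> t, g -> k, v -> f / _ #: no change
surface: vinegzatomovvul

cell TOR=ak, KEL=zo, CASE=ak, SUR=ak:
underlying: vi-nekza-za-r-vul
1. 0 -> i / C _ C #: no change
2. e -> o, i -> u / B C0 _: no change
3. f -> v, k -> g, p -> b, s -> z, t -> d / _ Z: fires at position(s) 5: vinegzazarvul
4. b -> p, d -> t, g -> k, v -> f / _ #: no change
surface: vinegzazarvul

cell TOR=ak, KEL=ta, CASE=ki, SUR=ak:
underlying: ad-nekza-za-r-zi
1. 0 -> i / C _ C #: no change
2. e -> o, i -> u / B C0 _: fires at position(s) 4, 12: adnokzazarzu
3. f -> v, k -> g, p -> b, s -> z, t -> d / _ Z: fires at position(s) 5: adnogzazarzu
4. b -> p, d -> t, g -> k, v -> f / _ #: no change
surface: adnogzazarzu

cell TOR=fe, KEL=ta, CASE=ak, SUR=em:
underlying: vi-nekza-zad-zul-zi
1. 0 -> i / C _ C #: no change
2. e -> o, i -> u / B C0 _: fires at position(s) 15: vinekzazadzulzu
3. f -> v, k -> g, p -> b, s -> z, t -> d / _ Z: fires at position(s) 5: vinegzazadzulzu
4. b -> p, d -> t, g -> k, v -> f / _ #: no change
surface: vinegzazadzulzu


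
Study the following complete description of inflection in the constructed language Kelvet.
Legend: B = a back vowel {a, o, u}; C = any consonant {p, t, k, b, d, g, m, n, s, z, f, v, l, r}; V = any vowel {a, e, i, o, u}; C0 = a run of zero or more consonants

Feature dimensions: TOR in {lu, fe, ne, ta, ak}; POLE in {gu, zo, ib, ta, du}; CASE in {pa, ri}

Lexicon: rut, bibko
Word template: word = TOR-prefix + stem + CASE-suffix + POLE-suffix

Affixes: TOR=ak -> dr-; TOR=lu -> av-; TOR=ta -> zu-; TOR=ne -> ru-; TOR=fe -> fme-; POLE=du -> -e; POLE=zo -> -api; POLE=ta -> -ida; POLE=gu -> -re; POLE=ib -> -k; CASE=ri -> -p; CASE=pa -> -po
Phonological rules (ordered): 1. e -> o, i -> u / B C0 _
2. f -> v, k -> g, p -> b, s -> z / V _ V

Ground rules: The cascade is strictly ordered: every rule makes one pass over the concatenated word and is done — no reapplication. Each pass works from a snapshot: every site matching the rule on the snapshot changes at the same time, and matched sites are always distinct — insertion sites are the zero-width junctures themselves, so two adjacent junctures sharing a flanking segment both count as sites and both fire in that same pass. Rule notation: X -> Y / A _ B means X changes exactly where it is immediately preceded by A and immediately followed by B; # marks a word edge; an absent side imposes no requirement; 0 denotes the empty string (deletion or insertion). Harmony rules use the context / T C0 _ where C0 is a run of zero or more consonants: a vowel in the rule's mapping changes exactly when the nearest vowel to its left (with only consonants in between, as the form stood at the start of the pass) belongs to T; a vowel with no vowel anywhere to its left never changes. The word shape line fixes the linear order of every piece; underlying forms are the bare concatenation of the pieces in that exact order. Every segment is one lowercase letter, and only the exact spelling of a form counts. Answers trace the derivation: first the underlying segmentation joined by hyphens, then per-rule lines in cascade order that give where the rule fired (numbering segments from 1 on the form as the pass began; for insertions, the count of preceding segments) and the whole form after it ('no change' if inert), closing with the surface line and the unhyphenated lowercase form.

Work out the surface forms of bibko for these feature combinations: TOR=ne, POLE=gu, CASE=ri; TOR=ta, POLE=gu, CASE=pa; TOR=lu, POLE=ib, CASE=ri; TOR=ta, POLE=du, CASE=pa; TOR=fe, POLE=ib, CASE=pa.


cell TOR=ne, POLE=gu, CASE=ri:
underlying: ru-bibko-p-re
1. e -> o, i -> u / B C0 _: fires at position(s) 4, 10: rububkopro
2. f -> v, k -> g, p -> b, s -> z / V _ V: no change
surface: rububkopro

cell TOR=ta, POLE=gu, CASE=pa:
underlying: zu-bibko-po-re
1. e -> o, i -> u / B C0 _: fires at position(s) 4, 11: zububkoporo
2. f -> v, k -> g, p -> b, s -> z / V _ V: fires at position(s) 8: zububkoboro
surface: zububkoboro

cell TOR=lu, POLE=ib, CASE=ri:
underlying: av-bibko-p-k
1. e -> o, i -> u / B C0 _: fires at position(s) 4: avbubkopk
2. f -> v, k -> g, p -> b, s -> z / V _ V: no change
surface: avbubkopk

cell TOR=ta, POLE=du, CASE=pa:
underlying: zu-bibko-po-e
1. e -> o, i -> u / B C0 _: fires at position(s) 4, 10: zububkopoo
2. f -> v, k -> g, p -> b, s -> z / V _ V: fires at position(s) 8: zububkoboo
surface: zububkoboo

cell TOR=fe, POLE=ib, CASE=pa:
underlying: fme-bibko-po-k
1. e -> o, i -> u / B C0 _: no change
2. f -> v, k -> g, p -> b, s -> z / V _ V: fires at position(s) 9: fmebibkobok
surface: fmebibkobok


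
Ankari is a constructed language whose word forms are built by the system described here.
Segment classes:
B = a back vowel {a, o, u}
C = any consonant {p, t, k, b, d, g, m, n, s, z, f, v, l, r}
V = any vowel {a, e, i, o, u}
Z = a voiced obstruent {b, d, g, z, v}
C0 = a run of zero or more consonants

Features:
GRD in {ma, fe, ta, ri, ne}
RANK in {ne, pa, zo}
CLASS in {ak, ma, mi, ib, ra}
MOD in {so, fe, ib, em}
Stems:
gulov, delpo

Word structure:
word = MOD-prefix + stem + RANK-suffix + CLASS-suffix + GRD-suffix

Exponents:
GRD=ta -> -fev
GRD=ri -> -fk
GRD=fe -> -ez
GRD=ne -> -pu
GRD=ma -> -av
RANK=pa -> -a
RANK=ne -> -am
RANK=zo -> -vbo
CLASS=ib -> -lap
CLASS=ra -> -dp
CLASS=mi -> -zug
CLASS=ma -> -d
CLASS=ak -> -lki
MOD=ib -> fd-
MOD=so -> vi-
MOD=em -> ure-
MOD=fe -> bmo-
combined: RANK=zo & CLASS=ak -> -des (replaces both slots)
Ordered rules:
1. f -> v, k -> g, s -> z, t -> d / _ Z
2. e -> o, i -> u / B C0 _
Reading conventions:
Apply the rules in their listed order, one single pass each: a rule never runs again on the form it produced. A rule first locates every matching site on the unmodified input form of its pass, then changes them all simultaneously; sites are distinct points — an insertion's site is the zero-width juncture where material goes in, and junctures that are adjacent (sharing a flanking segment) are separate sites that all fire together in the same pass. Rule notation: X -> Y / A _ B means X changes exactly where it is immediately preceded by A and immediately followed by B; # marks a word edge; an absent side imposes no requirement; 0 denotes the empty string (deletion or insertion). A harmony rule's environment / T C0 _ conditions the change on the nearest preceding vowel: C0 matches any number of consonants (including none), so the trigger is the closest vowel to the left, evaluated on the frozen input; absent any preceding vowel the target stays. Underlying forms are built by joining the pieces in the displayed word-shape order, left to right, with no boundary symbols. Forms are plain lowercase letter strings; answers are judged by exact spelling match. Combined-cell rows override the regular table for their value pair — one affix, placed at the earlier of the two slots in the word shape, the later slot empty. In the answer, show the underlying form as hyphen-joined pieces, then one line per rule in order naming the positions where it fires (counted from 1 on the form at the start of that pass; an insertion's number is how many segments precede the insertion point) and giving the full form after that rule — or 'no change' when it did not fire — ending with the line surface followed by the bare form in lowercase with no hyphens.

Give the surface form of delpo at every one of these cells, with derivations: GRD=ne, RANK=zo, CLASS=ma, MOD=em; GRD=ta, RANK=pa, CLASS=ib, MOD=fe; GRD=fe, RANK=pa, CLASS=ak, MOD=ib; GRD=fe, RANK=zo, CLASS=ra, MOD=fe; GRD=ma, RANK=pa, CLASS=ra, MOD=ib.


cell GRD=ne, RANK=zo, CLASS=ma, MOD=em:
underlying: ure-delpo-vbo-d-pu
1. f -> v, k -> g, s -> z, t -> d / _ Z: no change
2. e -> o, i -> u / B C0 _: fires at position(s) 3: urodelpovbodpu
surface: urodelpovbodpu

cell GRD=ta, RANK=pa, CLASS=ib, MOD=fe:
underlying: bmo-delpo-a-lap-fev
1. f -> v, k -> g, s -> z, t -> d / _ Z: no change
2. e -> o, i -> u / B C0 _: fires at position(s) 5, 14: bmodolpoalapfov
surface: bmodolpoalapfov

cell GRD=fe, RANK=pa, CLASS=ak, MOD=ib:
underlying: fd-delpo-a-lki-ez
1. f -> v, k -> g, s -> z, t -> d / _ Z: fires at position(s) 1: vddelpoalkiez
2. e -> o, i -> u / B C0 _: fires at position(s) 11: vddelpoalkuez
surface: vddelpoalkuez

cell GRD=fe, RANK=zo, CLASS=ra, MOD=fe:
underlying: bmo-delpo-vbo-dp-ez
1. f -> v, k -> g, s -> z, t -> d / _ Z: no change
2. e -> o, i -> u / B C0 _: fires at position(s) 5, 14: bmodolpovbodpoz
surface: bmodolpovbodpoz

cell GRD=ma, RANK=pa, CLASS=ra, MOD=ib:
underlying: fd-delpo-a-dp-av
1. f -> v, k -> g, s -> z, t -> d / _ Z: fires at position(s) 1: vddelpoadpav
2. e -> o, i -> u / B C0 _: no change
surface: vddelpoadpav


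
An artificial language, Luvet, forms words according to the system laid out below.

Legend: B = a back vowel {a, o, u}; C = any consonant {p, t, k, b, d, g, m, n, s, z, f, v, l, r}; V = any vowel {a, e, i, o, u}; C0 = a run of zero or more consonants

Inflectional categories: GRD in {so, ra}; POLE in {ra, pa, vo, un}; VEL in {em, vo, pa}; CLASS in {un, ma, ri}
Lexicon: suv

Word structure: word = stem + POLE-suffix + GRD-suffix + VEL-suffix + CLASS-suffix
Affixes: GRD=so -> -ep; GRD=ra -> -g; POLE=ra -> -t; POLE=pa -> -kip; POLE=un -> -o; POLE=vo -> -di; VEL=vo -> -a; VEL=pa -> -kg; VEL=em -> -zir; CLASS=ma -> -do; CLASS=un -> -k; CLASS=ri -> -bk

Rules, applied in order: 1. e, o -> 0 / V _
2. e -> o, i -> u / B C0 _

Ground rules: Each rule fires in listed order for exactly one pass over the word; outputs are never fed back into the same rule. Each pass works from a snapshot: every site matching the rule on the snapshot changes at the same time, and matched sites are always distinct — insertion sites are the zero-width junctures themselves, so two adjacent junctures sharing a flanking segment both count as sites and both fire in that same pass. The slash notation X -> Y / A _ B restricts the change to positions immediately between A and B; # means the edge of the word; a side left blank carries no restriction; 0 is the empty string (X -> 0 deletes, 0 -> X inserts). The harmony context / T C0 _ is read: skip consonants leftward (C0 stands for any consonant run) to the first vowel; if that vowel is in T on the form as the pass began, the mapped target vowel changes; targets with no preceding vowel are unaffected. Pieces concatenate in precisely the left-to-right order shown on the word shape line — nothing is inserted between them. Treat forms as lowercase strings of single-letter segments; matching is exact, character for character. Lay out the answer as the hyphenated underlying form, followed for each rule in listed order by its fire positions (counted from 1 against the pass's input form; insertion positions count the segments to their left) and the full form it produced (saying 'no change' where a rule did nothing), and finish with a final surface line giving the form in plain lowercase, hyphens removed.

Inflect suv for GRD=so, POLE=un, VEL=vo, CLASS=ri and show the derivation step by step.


underlying: suv-o-ep-a-bk
1. e, o -> 0 / V _: fires at position(s) 5: suvopabk
2. e -> o, i -> u / B C0 _: no change
surface: suvopabk
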